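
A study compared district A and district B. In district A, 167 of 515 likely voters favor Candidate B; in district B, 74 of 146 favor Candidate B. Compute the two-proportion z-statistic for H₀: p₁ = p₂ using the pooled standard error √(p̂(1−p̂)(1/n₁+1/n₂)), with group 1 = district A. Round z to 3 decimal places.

z = -4.046

Sample proportions: p̂₁ = 167/515 = 0.32427 and p̂₂ = 74/146 = 0.50685.
Pooled p̂ = (167+74)/(515+146) = 241/661 = 0.36460.
SE = √[p̂(1−p̂)(1/n₁+1/n₂)] = √[0.36460·0.63540·(1/515+1/146)] ≈ 0.045129.
z = (p̂₁ − p̂₂)/SE = (0.32427 − 0.50685)/0.045129 = -0.18258/0.045129 = -4.046.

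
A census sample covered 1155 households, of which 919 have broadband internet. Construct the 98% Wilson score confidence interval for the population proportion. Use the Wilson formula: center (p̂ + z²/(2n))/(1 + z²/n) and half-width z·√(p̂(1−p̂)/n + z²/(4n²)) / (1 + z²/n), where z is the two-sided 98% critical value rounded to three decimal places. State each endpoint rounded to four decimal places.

Here p̂ = 919/1155 = 0.79567 and z = 2.326 (z² = 5.410276).
1 + z²/n = 1.004684.
Adjusted center: (0.79567 + z²/(2n))/1.004684 = 0.79429.
Radicand: p̂(1−p̂)/n + z²/(4n²) = 0.000140761 + 0.000001014 = 0.000141775.
Half-width = 2.326·√0.000141775/1.004684 = 0.02757.
CI: 0.79429 ± 0.02757 = (0.7667, 0.8219).

(0.7667, 0.8219)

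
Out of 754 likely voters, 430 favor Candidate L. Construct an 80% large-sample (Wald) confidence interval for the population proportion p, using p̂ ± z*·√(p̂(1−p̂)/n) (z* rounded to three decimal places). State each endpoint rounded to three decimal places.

(0.547, 0.593)

p̂ = 430/754 = 0.57029.
Standard error of p̂: √(0.245059/754) = √0.000325012 = 0.018028.
For 80% confidence, z* = 1.282.
Margin = 1.282·0.018028 = 0.02311.
So the interval runs from 0.547 to 0.593.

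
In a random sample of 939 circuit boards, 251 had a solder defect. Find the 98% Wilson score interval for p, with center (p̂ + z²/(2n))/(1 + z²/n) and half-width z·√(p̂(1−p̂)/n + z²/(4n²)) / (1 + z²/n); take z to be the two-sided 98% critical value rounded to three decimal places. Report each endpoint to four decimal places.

(0.2351, 0.3022)

Here p̂ = 251/939 = 0.26731 and z = 2.326 (z² = 5.410276).
1 + z²/n = 1.005762.
Center = (0.26731 + 0.002881)/1.005762 = 0.26864.
Radicand: p̂(1−p̂)/n + z²/(4n²) = 0.000208577 + 0.000001534 = 0.000210111.
Half-width = 2.326·√0.000210111/1.005762 = 0.03352.
CI: 0.26864 ± 0.03352 = (0.2351, 0.3022).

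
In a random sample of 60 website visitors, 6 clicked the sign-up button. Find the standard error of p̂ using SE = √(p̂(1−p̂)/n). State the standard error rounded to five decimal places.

SE = 0.03873

p̂ = 6/60 = 0.10000.
p̂(1−p̂) = 0.090000.
SE = √(0.090000/60) = 0.03873.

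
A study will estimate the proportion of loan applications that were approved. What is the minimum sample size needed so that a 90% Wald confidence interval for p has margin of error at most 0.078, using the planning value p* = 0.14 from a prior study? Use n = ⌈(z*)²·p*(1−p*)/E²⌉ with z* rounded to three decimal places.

n = 54

For 90% confidence, z* = 1.645.
p*(1−p*) = 0.14·0.86 = 0.1204.
Required n before rounding: 2.706025 × 0.1204 / 0.078² = 53.551.
Rounding up, n = 54.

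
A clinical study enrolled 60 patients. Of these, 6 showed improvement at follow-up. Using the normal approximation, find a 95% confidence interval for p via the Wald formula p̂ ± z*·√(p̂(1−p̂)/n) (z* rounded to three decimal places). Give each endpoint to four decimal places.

Sample proportion p̂ = 6/60 = 0.10000.
SE(p̂) = √(0.10000·0.90000/60) = 0.038730.
z* = 1.960 at the 95% level.
Margin of error: 1.960 × 0.038730 = 0.07591.
So the interval runs from 0.0241 to 0.1759.

(0.0241, 0.1759)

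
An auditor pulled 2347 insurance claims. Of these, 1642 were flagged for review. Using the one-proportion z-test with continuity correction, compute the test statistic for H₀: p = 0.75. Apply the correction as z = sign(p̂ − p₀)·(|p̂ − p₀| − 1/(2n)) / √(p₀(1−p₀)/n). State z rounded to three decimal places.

z = -5.613

Sample proportion p̂ = 1642/2347 = 0.69962. p̂ − p₀ = -0.050383.
Continuity correction 1/(2n) = 1/4694 = 0.000213.
Corrected numerator: |-0.050383| − 0.000213 = 0.050170.
Null standard error: √(0.75·0.25/2347) = √0.000079889 = 0.008938.
z = (−)0.050170/0.008938 = -5.613.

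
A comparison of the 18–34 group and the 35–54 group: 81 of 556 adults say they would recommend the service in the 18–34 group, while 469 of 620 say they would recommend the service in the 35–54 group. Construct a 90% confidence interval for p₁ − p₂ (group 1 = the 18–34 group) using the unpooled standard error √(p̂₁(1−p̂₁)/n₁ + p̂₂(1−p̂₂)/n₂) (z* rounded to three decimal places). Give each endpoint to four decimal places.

p̂₁ = 0.14568, p̂₂ = 0.75645, so the observed difference is -0.61077.
SE = √(0.000223849 + 0.000297149) = √0.000520998 = 0.022825.
z* = 1.645 at the 90% level. Margin of error = 0.03755.
So the interval runs from -0.6483 to -0.5732.

(-0.6483, -0.5732)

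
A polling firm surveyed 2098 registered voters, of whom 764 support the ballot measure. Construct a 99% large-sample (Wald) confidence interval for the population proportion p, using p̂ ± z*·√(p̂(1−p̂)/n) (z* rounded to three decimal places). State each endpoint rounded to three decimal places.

The sample proportion is 764/2098 = 0.36416.
SE(p̂) = √(0.36416·0.63584/2098) = 0.010505.
For 99% confidence, z* = 2.576.
Margin of error: 2.576 × 0.010505 = 0.02706.
Interval: 0.36416 ± 0.02706 → (0.337, 0.391).

(0.337, 0.391)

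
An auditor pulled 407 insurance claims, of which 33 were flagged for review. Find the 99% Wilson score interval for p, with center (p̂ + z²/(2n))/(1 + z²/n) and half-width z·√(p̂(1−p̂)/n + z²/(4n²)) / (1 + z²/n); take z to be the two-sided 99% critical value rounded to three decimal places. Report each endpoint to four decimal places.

(0.0526, 0.1230)

p̂ = 33/407 = 0.08108; z = 2.576, so z² = 6.635776.
Denominator 1 + z²/n = 1 + 6.635776/407 = 1.016304.
Adjusted center: (0.08108 + z²/(2n))/1.016304 = 0.08780.
Radicand: p̂(1−p̂)/n + z²/(4n²) = 0.000183064 + 0.000010015 = 0.000193079.
Half-width = 2.576·√0.000193079/1.016304 = 0.03522.
Interval: 0.08780 ± 0.03522 → (0.0526, 0.1230).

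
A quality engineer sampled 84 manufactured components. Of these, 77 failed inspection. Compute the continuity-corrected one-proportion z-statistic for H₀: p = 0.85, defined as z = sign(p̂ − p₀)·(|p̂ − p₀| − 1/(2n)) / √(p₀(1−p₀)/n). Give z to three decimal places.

z = 1.558

The sample proportion is 77/84 = 0.91667. p̂ − p₀ = 0.066667.
1/(2n) = 0.005952.
Corrected numerator: |0.066667| − 0.005952 = 0.060715.
SE₀ = √(0.85·0.15/84) = 0.038960.
z = (+)0.060715/0.038960 = 1.558.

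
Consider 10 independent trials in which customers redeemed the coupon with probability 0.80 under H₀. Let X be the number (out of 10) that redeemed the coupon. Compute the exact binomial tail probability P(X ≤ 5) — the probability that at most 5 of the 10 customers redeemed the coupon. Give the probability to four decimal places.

X is binomial with n = 10 and p = 0.80.
P(X ≤ 5) = Σ_{j=0}^{5} C(10,j)·0.80^j·0.20^{10−j}.
= 0.000000 + 0.000004 + 0.000074 + 0.000786 + 0.005505 + 0.026424 = 0.0328.

P = 0.0328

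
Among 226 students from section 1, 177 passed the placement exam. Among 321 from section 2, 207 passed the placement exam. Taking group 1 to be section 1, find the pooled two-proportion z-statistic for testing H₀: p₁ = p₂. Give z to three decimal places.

Sample proportions: p̂₁ = 177/226 = 0.78319 and p̂₂ = 207/321 = 0.64486.
Pooled p̂ = (177+207)/(226+321) = 384/547 = 0.70201.
SE = √[p̂(1−p̂)(1/n₁+1/n₂)] = √[0.70201·0.29799·(1/226+1/321)] ≈ 0.039715.
z = 0.13833/0.039715 = 3.483.

z = 3.483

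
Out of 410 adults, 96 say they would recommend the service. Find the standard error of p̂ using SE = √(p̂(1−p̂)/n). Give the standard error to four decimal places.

SE = 0.0209

Sample proportion p̂ = 96/410 = 0.23415.
p̂(1−p̂) = 0.23415·0.76585 = 0.179324.
SE = √(0.179324/410) = √0.000437376 = 0.0209.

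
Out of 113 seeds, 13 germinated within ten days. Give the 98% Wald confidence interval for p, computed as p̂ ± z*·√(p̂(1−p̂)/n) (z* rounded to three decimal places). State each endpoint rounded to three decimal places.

(0.045, 0.185)

p̂ = 13/113 = 0.11504.
Standard error of p̂: √(0.101809/113) = √0.000900965 = 0.030016.
z* = 2.326 at the 98% level.
Margin of error: 2.326 × 0.030016 = 0.06982.
So the interval runs from 0.045 to 0.185.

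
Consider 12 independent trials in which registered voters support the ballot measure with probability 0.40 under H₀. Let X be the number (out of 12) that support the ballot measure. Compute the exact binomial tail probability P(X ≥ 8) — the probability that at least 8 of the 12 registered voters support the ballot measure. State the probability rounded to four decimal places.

X ~ Binomial(n=12, p=0.40).
P(X ≥ 8) = Σ_{j=8}^{12} C(12,j)·0.40^j·0.60^{12−j}.
= 0.042043 + 0.012457 + 0.002491 + 0.000302 + 0.000017 = 0.0573.

P = 0.0573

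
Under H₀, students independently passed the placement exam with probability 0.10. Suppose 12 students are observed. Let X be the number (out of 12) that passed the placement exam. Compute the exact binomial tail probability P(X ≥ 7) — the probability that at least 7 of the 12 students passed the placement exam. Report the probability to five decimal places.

X ~ Binomial(n=12, p=0.10).
P(X ≥ 7) = Σ_{j=7}^{12} C(12,j)·0.10^j·0.90^{12−j}.
= 0.000047 + 0.000003 + 0.000000 + 0.000000 + 0.000000 + 0.000000 = 0.00005.

P = 0.00005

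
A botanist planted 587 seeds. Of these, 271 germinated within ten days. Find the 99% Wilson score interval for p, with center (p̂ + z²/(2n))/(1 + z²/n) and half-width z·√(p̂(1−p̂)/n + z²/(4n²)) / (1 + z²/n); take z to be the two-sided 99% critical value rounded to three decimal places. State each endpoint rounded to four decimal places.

(0.4094, 0.5148)

p̂ = 271/587 = 0.46167; z = 2.576, so z² = 6.635776.
Denominator 1 + z²/n = 1 + 6.635776/587 = 1.011305.
Adjusted center: (0.46167 + z²/(2n))/1.011305 = 0.46210.
Radicand: p̂(1−p̂)/n + z²/(4n²) = 0.000423391 + 0.000004815 = 0.000428206.
Half-width = z·√(radicand)/denom = 2.576·0.020693/1.011305 = 0.05271.
Interval: 0.46210 ± 0.05271 → (0.4094, 0.5148).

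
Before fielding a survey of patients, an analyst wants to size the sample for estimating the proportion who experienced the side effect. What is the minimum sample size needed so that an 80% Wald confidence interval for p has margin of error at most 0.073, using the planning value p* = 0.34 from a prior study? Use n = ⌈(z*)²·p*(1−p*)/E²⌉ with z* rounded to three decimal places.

The 80% critical value is z* = 1.282.
p*(1−p*) = 0.34·0.66 = 0.2244.
(z*)²·p*(1−p*)/E² = 1.643524·0.2244/0.005329 = 69.208.
⌈69.208⌉ = 70.

n = 70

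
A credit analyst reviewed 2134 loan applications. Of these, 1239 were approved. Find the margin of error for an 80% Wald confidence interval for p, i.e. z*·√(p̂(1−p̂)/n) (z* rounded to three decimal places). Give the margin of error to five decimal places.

ME = 0.01369

Sample proportion p̂ = 1239/2134 = 0.58060.
SE(p̂) = √(0.58060·0.41940/2134) = 0.010682.
For 80% confidence, z* = 1.282.
ME = 1.282·0.010682 = 0.01369.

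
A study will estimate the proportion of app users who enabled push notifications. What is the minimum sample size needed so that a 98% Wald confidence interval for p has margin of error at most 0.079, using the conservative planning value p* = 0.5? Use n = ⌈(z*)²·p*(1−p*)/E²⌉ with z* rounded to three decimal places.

For 98% confidence, z* = 2.326.
p*(1−p*) = 0.50·0.50 = 0.2500.
Required n before rounding: 5.410276 × 0.2500 / 0.079² = 216.723.
⌈216.723⌉ = 217.

n = 217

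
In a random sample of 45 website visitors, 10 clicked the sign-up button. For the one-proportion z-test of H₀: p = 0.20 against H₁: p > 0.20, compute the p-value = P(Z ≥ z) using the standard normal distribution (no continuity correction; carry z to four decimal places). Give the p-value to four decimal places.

p-value = 0.3547

p̂ = 10/45 = 0.22222.
Null standard error: √(0.20·0.80/45) = √0.003555556 = 0.059628.
z = (p̂ − p₀)/SE = (10/45 − 0.20)/0.059628 ≈ 0.3727.
From the standard normal, P(Z ≥ z) = 0.3547.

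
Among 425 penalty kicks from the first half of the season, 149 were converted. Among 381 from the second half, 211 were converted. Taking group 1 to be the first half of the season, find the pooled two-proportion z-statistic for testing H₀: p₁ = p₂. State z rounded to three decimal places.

Sample proportions: p̂₁ = 149/425 = 0.35059 and p̂₂ = 211/381 = 0.55381.
Pooling: p̂ = 360/806 = 0.44665.
SE = √[p̂(1−p̂)(1/n₁+1/n₂)] = √[0.44665·0.55335·(1/425+1/381)] ≈ 0.035075.
z = (p̂₁ − p̂₂)/SE = (0.35059 − 0.55381)/0.035075 = -0.20322/0.035075 = -5.794.

z = -5.794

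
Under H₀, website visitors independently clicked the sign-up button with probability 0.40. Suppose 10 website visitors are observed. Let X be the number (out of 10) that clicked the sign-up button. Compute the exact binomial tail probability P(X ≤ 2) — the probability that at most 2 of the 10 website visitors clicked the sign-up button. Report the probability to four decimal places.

P = 0.1673

X is binomial with n = 10 and p = 0.40.
P(X ≤ 2) = C(10,0)·0.40^0·0.60^10 + C(10,1)·0.40^1·0.60^9 + C(10,2)·0.40^2·0.60^8.
= 0.006047 + 0.040311 + 0.120932 = 0.1673.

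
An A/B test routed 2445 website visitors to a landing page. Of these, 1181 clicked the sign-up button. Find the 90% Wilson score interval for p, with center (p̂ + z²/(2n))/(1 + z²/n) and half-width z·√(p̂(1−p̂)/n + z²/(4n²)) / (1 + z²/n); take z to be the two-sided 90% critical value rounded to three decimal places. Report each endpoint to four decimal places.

Here p̂ = 1181/2445 = 0.48303 and z = 1.645 (z² = 2.706025).
1 + z²/n = 1.001107.
Adjusted center: (0.48303 + z²/(2n))/1.001107 = 0.48305.
Radicand: p̂(1−p̂)/n + z²/(4n²) = 0.000102132 + 0.000000113 = 0.000102245.
Half-width = 1.645·√0.000102245/1.001107 = 0.01662.
CI: 0.48305 ± 0.01662 = (0.4664, 0.4997).

(0.4664, 0.4997)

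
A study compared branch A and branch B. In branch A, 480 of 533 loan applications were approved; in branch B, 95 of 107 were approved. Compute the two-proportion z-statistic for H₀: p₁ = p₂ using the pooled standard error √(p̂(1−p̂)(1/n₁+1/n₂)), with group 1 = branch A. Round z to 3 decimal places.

z = 0.397

Sample proportions: p̂₁ = 480/533 = 0.90056 and p̂₂ = 95/107 = 0.88785.
Pooling: p̂ = 575/640 = 0.89844.
Pooled SE = √[0.0912476·0.01122197] ≈ 0.032000.
z = (p̂₁ − p̂₂)/SE = (0.90056 − 0.88785)/0.032000 = 0.01271/0.032000 = 0.397.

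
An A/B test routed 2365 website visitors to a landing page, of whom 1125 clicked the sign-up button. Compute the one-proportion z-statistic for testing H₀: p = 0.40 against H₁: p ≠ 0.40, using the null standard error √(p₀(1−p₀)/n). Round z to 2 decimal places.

Sample proportion p̂ = 1125/2365 = 0.47569.
Null standard error: √(0.40·0.60/2365) = √0.000101480 = 0.010074.
Test statistic: z = 0.07569/0.010074 = 7.51.

z = 7.51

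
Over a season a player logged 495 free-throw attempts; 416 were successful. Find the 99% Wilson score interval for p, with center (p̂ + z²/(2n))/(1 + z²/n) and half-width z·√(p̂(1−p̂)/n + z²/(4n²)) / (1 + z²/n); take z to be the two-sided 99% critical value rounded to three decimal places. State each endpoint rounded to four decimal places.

(0.7935, 0.8783)

Here p̂ = 416/495 = 0.84040 and z = 2.576 (z² = 6.635776).
Denominator 1 + z²/n = 1 + 6.635776/495 = 1.013406.
Center = (0.84040 + 0.006703)/1.013406 = 0.83590.
Radicand: p̂(1−p̂)/n + z²/(4n²) = 0.000270960 + 0.000006771 = 0.000277731.
Half-width = 2.576·√0.000277731/1.013406 = 0.04236.
Interval: 0.83590 ± 0.04236 → (0.7935, 0.8783).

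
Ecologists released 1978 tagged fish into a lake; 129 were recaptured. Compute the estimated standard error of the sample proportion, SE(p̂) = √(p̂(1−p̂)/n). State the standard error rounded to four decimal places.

SE = 0.0056

With x = 129 successes in n = 1978, p̂ = 0.06522.
p̂(1−p̂) = 0.06522·0.93478 = 0.060966.
SE = √(0.060966/1978) = √0.000030822 = 0.0056.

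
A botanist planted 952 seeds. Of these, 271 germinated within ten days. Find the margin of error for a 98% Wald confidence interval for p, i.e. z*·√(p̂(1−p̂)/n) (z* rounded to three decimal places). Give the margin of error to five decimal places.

ME = 0.03402

The sample proportion is 271/952 = 0.28466.
SE = √(p̂(1−p̂)/n) = √(0.203630/952) = 0.014625.
The 98% critical value is z* = 2.326.
ME = 2.326·0.014625 = 0.03402.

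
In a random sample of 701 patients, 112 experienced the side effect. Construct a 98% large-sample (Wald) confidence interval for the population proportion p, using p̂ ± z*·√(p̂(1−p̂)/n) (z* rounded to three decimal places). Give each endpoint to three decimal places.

(0.128, 0.192)

Sample proportion p̂ = 112/701 = 0.15977.
SE(p̂) = √(0.15977·0.84023/701) = 0.013839.
The 98% critical value is z* = 2.326.
Margin = 2.326·0.013839 = 0.03219.
Interval: 0.15977 ± 0.03219 → (0.128, 0.192).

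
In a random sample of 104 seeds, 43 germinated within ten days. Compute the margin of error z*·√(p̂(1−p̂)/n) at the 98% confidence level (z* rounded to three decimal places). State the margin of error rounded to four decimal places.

With x = 43 successes in n = 104, p̂ = 0.41346.
SE(p̂) = √(0.41346·0.58654/104) = 0.048289.
The 98% critical value is z* = 2.326.
So ME = 0.1123.

ME = 0.1123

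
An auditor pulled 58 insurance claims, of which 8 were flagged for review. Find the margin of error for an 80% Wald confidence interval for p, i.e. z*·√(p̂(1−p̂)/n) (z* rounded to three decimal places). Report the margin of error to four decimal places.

ME = 0.0580

With x = 8 successes in n = 58, p̂ = 0.13793.
Standard error of p̂: √(0.118906/58) = √0.002050105 = 0.045278.
z* = 1.282 at the 80% level.
So ME = 0.0580.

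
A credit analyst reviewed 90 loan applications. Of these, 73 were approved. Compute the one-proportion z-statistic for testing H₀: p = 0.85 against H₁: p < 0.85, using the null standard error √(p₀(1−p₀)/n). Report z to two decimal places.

p̂ = 73/90 = 0.81111.
SE₀ = √(0.85·0.15/90) = 0.037639.
z = (p̂ − p₀)/SE = (0.81111 − 0.85)/0.037639 = -1.03.

z = -1.03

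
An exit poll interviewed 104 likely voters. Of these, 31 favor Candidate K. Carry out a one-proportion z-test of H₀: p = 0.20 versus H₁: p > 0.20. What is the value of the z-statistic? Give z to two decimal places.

p̂ = 31/104 = 0.29808.
Null standard error: √(0.20·0.80/104) = √0.001538462 = 0.039223.
z = (0.29808 − 0.20)/0.039223 = 0.09808/0.039223 = 2.50.

z = 2.50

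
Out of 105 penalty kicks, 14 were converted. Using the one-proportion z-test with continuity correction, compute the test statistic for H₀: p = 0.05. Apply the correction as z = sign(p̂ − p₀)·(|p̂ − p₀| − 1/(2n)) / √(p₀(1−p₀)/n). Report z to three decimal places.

Sample proportion p̂ = 14/105 = 0.13333. p̂ − p₀ = 0.083333.
1/(2n) = 0.004762.
Corrected numerator: |0.083333| − 0.004762 = 0.078571.
Under H₀, SE = √(p₀(1−p₀)/n) = √(0.05·0.95/105) = √0.000452381 = 0.021269.
z = (+)0.078571/0.021269 = 3.694.

z = 3.694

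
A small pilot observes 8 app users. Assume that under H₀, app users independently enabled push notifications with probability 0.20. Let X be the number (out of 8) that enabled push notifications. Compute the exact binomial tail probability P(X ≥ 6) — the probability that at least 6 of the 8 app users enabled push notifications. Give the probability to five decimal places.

X ~ Binomial(n=8, p=0.20).
P(X ≥ 6) = C(8,6)·0.20^6·0.80^2 + C(8,7)·0.20^7·0.80^1 + C(8,8)·0.20^8·0.80^0.
= 0.001147 + 0.000082 + 0.000003 = 0.00123.

P = 0.00123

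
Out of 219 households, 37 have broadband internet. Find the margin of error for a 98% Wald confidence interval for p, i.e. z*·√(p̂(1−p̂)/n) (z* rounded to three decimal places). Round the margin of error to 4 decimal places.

p̂ = 37/219 = 0.16895.
Standard error of p̂: √(0.140406/219) = √0.000641122 = 0.025320.
z* = 2.326 at the 98% level.
Margin of error = z*·SE = 2.326 × 0.025320 = 0.0589.

ME = 0.0589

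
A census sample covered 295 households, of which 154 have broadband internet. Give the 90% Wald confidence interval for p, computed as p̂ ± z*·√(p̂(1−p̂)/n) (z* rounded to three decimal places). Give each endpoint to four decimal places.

(0.4742, 0.5699)

p̂ = 154/295 = 0.52203.
SE = √(p̂(1−p̂)/n) = √(0.249515/295) = 0.029083.
For 90% confidence, z* = 1.645.
Margin of error: 1.645 × 0.029083 = 0.04784.
CI: 0.52203 ± 0.04784 = (0.4742, 0.5699).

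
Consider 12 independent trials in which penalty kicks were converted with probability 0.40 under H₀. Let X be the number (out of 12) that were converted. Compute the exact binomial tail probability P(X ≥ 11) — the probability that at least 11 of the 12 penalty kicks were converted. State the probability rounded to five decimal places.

P = 0.00032

X ~ Binomial(n=12, p=0.40).
P(X ≥ 11) = C(12,11)·0.40^11·0.60^1 + C(12,12)·0.40^12·0.60^0.
= 0.000302 + 0.000017 = 0.00032.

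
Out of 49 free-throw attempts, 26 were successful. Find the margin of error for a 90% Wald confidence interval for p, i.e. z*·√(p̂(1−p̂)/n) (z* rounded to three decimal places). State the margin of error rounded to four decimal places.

With x = 26 successes in n = 49, p̂ = 0.53061.
SE(p̂) = √(0.53061·0.46939/49) = 0.071295.
For 90% confidence, z* = 1.645.
So ME = 0.1173.

ME = 0.1173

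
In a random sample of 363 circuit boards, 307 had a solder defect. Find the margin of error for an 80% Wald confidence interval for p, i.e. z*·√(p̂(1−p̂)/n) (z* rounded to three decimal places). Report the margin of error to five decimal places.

ME = 0.02430

Sample proportion p̂ = 307/363 = 0.84573.
Standard error of p̂: √(0.130471/363) = √0.000359424 = 0.018958.
The 80% critical value is z* = 1.282.
So ME = 0.02430.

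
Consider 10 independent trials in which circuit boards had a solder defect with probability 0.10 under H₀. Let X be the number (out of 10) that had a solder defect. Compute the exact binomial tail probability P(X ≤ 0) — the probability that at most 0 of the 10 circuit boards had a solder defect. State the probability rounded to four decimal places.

P = 0.3487

X ~ Binomial(n=10, p=0.10).
P(X ≤ 0) = C(10,0)·0.10^0·0.90^10.
= 0.348678 = 0.3487.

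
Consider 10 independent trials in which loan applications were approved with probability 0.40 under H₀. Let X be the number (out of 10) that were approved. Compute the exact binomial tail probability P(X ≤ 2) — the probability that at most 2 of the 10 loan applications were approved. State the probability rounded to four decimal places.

P = 0.1673

X ~ Binomial(n=10, p=0.40).
P(X ≤ 2) = C(10,0)·0.40^0·0.60^10 + C(10,1)·0.40^1·0.60^9 + C(10,2)·0.40^2·0.60^8.
= 0.006047 + 0.040311 + 0.120932 = 0.1673.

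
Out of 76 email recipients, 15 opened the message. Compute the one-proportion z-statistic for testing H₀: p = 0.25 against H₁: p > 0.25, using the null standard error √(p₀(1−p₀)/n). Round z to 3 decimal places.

z = -1.060

Sample proportion p̂ = 15/76 = 0.19737.
SE₀ = √(0.25·0.75/76) = 0.049670.
z = (0.19737 − 0.25)/0.049670 = -0.05263/0.049670 = -1.060.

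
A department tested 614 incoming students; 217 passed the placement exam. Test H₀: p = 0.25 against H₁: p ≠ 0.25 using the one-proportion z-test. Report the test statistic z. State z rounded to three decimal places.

p̂ = 217/614 = 0.35342.
Under H₀, SE = √(p₀(1−p₀)/n) = √(0.25·0.75/614) = √0.000305375 = 0.017475.
Test statistic: z = 0.10342/0.017475 = 5.918.

z = 5.918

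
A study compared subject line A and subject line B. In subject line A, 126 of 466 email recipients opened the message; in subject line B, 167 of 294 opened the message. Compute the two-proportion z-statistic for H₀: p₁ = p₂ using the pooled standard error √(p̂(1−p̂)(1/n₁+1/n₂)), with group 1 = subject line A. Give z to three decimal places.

z = -8.211

Sample proportions: p̂₁ = 126/466 = 0.27039 and p̂₂ = 167/294 = 0.56803.
Pooling: p̂ = 293/760 = 0.38553.
Pooled SE = √[0.2368958·0.00554728] ≈ 0.036251.
z = (p̂₁ − p̂₂)/SE = (0.27039 − 0.56803)/0.036251 = -0.29764/0.036251 = -8.211.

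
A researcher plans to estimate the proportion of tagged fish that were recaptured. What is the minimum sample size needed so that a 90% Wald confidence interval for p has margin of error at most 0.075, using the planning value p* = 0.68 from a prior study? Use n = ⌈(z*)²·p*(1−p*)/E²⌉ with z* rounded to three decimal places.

n = 105

For 90% confidence, z* = 1.645.
p*(1−p*) = 0.2176.
Required n before rounding: 2.706025 × 0.2176 / 0.075² = 104.681.
⌈104.681⌉ = 105.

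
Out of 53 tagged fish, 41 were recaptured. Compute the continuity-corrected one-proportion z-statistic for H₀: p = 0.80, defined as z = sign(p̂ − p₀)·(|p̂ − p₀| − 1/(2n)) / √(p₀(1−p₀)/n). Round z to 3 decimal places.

Sample proportion p̂ = 41/53 = 0.77358. p̂ − p₀ = -0.026415.
Continuity correction 1/(2n) = 1/106 = 0.009434.
Corrected numerator: |-0.026415| − 0.009434 = 0.016981.
Under H₀, SE = √(p₀(1−p₀)/n) = √(0.80·0.20/53) = √0.003018868 = 0.054944.
z = (−)0.016981/0.054944 = -0.309.

z = -0.309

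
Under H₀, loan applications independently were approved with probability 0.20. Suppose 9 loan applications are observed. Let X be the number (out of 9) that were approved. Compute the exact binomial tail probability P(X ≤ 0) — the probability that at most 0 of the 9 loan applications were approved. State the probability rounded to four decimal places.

P = 0.1342

X ~ Binomial(n=9, p=0.20).
P(X ≤ 0) = C(9,0)·0.20^0·0.80^9.
= 0.134218 = 0.1342.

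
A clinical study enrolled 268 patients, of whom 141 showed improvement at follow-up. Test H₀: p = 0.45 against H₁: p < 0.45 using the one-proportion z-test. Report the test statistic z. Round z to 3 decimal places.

z = 2.505

With x = 141 successes in n = 268, p̂ = 0.52612.
Under H₀, SE = √(p₀(1−p₀)/n) = √(0.45·0.55/268) = √0.000923507 = 0.030389.
Test statistic: z = 0.07612/0.030389 = 2.505.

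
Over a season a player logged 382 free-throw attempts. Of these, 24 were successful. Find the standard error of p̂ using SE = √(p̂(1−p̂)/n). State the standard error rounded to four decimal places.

The sample proportion is 24/382 = 0.06283.
p̂(1−p̂) = 0.058882.
Dividing by n and taking the root: √0.000154141 = 0.0124.

SE = 0.0124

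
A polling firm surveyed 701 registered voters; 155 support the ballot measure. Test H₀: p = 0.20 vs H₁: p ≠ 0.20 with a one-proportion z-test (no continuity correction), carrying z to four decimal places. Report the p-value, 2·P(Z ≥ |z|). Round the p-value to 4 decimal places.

p-value = 0.1623

With x = 155 successes in n = 701, p̂ = 0.22111.
Under H₀, SE = √(p₀(1−p₀)/n) = √(0.20·0.80/701) = √0.000228245 = 0.015108.
Test statistic (full precision, shown to 4 dp): z = (155/701 − 0.20)/SE₀ ≈ 1.3975.
From the standard normal, 2·P(Z ≥ |z|) = 0.1623.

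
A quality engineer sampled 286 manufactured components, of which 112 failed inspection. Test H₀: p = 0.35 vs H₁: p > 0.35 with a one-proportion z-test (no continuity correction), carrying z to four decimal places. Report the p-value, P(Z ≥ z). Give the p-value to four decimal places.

Sample proportion p̂ = 112/286 = 0.39161.
Null standard error: √(0.35·0.65/286) = √0.000795455 = 0.028204.
z = (p̂ − p₀)/SE = (112/286 − 0.35)/0.028204 ≈ 1.4753.
p-value = P(Z ≥ z) with z = 1.4753 → 0.0701.

p-value = 0.0701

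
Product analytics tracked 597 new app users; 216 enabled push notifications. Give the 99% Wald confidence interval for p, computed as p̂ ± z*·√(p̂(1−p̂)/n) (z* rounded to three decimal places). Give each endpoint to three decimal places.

The sample proportion is 216/597 = 0.36181.
SE(p̂) = √(0.36181·0.63819/597) = 0.019667.
z* = 2.576 at the 99% level.
Margin = 2.576·0.019667 = 0.05066.
So the interval runs from 0.311 to 0.412.

(0.311, 0.412)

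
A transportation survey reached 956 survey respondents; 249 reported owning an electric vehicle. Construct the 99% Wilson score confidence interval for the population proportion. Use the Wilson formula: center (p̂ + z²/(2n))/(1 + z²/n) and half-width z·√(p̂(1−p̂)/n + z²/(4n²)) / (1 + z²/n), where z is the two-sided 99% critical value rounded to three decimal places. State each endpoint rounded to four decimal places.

(0.2256, 0.2986)

Here p̂ = 249/956 = 0.26046 and z = 2.576 (z² = 6.635776).
1 + z²/n = 1.006941.
Center = (0.26046 + 0.003471)/1.006941 = 0.26211.
Radicand: p̂(1−p̂)/n + z²/(4n²) = 0.000201486 + 0.000001815 = 0.000203301.
Half-width = 2.576·√0.000203301/1.006941 = 0.03648.
CI: 0.26211 ± 0.03648 = (0.2256, 0.2986).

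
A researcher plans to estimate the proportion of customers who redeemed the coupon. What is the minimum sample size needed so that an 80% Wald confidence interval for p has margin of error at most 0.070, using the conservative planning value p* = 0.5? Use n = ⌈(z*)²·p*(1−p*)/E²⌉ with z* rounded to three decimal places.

n = 84

The 80% critical value is z* = 1.282.
p*(1−p*) = 0.2500.
Required n before rounding: 1.643524 × 0.2500 / 0.070² = 83.853.
Rounding up, n = 84.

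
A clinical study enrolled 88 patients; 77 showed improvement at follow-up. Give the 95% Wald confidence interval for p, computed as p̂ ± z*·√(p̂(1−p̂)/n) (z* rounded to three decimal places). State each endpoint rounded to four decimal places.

(0.8059, 0.9441)

The sample proportion is 77/88 = 0.87500.
SE = √(p̂(1−p̂)/n) = √(0.109375/88) = 0.035255.
For 95% confidence, z* = 1.960.
Margin = 1.960·0.035255 = 0.06910.
So the interval runs from 0.8059 to 0.9441.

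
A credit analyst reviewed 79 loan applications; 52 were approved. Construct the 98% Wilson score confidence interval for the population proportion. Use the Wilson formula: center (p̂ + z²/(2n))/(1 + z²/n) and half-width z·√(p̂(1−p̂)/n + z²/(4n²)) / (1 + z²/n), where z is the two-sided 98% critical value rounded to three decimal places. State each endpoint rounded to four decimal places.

p̂ = 52/79 = 0.65823; z = 2.326, so z² = 5.410276.
1 + z²/n = 1.068485.
Adjusted center: (0.65823 + z²/(2n))/1.068485 = 0.64809.
Radicand: p̂(1−p̂)/n + z²/(4n²) = 0.002847645 + 0.000216723 = 0.003064368.
Half-width = z·√(radicand)/denom = 2.326·0.055357/1.068485 = 0.12051.
Interval: 0.64809 ± 0.12051 → (0.5276, 0.7686).

(0.5276, 0.7686)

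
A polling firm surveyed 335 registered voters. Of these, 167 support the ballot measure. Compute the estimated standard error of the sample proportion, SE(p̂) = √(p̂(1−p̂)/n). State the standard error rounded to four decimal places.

SE = 0.0273

The sample proportion is 167/335 = 0.49851.
p̂(1−p̂) = 0.249998.
SE = √(0.249998/335) = 0.0273.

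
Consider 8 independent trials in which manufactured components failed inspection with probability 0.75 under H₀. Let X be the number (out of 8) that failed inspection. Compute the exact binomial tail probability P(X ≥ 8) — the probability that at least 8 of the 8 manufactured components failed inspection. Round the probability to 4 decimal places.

P = 0.1001

X ~ Binomial(n=8, p=0.75).
P(X ≥ 8) = C(8,8)·0.75^8·0.25^0.
= 0.100113 = 0.1001.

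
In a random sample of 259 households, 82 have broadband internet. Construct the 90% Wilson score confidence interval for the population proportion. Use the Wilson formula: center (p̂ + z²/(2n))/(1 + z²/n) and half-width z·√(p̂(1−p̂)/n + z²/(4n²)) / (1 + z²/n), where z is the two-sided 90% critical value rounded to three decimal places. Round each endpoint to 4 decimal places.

(0.2712, 0.3658)

Here p̂ = 82/259 = 0.31660 and z = 1.645 (z² = 2.706025).
1 + z²/n = 1.010448.
Center = (0.31660 + 0.005224)/1.010448 = 0.31850.
Radicand: p̂(1−p̂)/n + z²/(4n²) = 0.000835387 + 0.000010085 = 0.000845472.
Half-width = 1.645·√0.000845472/1.010448 = 0.04734.
CI: 0.31850 ± 0.04734 = (0.2712, 0.3658).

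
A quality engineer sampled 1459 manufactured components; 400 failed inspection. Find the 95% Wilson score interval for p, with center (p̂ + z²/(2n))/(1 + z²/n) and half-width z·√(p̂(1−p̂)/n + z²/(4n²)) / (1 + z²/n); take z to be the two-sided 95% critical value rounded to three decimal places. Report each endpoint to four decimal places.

Here p̂ = 400/1459 = 0.27416 and z = 1.960 (z² = 3.841600).
1 + z²/n = 1.002633.
Adjusted center: (0.27416 + z²/(2n))/1.002633 = 0.27475.
Radicand: p̂(1−p̂)/n + z²/(4n²) = 0.000136392 + 0.000000451 = 0.000136843.
Half-width = 1.960·√0.000136843/1.002633 = 0.02287.
CI: 0.27475 ± 0.02287 = (0.2519, 0.2976).

(0.2519, 0.2976)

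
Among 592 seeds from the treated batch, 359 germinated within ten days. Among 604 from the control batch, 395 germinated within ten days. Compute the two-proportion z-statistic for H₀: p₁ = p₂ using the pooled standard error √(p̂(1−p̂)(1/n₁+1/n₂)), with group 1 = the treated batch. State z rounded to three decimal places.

p̂₁ = 359/592 = 0.60642, p̂₂ = 395/604 = 0.65397.
Pooling: p̂ = 754/1196 = 0.63043.
Pooled SE = √[0.2329868·0.00334482] ≈ 0.027916.
z = -0.04755/0.027916 = -1.703.

z = -1.703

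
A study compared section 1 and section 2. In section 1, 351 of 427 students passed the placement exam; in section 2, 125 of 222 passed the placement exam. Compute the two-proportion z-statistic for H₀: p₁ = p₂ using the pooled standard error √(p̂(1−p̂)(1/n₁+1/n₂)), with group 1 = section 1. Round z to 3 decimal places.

Sample proportions: p̂₁ = 351/427 = 0.82201 and p̂₂ = 125/222 = 0.56306.
Pooling: p̂ = 476/649 = 0.73344.
SE = √[p̂(1−p̂)(1/n₁+1/n₂)] = √[0.73344·0.26656·(1/427+1/222)] ≈ 0.036586.
z = 0.25895/0.036586 = 7.078.

z = 7.078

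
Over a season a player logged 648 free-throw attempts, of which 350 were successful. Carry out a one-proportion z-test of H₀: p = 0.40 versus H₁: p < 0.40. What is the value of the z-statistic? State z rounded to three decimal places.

z = 7.281

Sample proportion p̂ = 350/648 = 0.54012.
Under H₀, SE = √(p₀(1−p₀)/n) = √(0.40·0.60/648) = √0.000370370 = 0.019245.
Test statistic: z = 0.14012/0.019245 = 7.281.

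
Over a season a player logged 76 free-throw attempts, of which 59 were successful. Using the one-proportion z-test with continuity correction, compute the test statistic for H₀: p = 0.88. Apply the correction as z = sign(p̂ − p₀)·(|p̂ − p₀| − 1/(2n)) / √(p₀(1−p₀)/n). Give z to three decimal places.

Sample proportion p̂ = 59/76 = 0.77632. p̂ − p₀ = -0.103684.
1/(2n) = 0.006579.
Corrected numerator: |-0.103684| − 0.006579 = 0.097105.
Under H₀, SE = √(p₀(1−p₀)/n) = √(0.88·0.12/76) = √0.001389474 = 0.037276.
z = −0.097105/0.037276 = -2.605.

z = -2.605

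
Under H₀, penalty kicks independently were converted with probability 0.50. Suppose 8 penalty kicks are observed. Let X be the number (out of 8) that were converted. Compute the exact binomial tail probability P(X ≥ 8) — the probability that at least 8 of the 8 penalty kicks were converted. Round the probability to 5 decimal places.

P = 0.00391

X ~ Binomial(n=8, p=0.50).
P(X ≥ 8) = C(8,8)·0.50^8·0.50^0.
= 0.003906 = 0.00391.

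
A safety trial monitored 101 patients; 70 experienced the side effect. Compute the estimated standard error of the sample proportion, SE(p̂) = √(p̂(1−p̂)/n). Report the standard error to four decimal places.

SE = 0.0459

p̂ = 70/101 = 0.69307.
p̂(1−p̂) = 0.69307·0.30693 = 0.212724.
Dividing by n and taking the root: √0.002106178 = 0.0459.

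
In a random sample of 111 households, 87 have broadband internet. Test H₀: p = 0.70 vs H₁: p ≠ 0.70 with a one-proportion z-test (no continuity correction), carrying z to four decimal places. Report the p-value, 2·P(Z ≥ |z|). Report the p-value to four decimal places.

With x = 87 successes in n = 111, p̂ = 0.78378.
Under H₀, SE = √(p₀(1−p₀)/n) = √(0.70·0.30/111) = √0.001891892 = 0.043496.
z = (p̂ − p₀)/SE = (87/111 − 0.70)/0.043496 ≈ 1.9262.
p-value = 2·P(Z ≥ |z|) with z = 1.9262 → 0.0541.

p-value = 0.0541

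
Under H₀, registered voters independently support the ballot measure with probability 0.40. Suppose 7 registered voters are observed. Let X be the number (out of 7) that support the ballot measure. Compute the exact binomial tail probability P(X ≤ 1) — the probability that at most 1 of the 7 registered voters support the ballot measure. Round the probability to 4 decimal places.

P = 0.1586

X ~ Binomial(n=7, p=0.40).
P(X ≤ 1) = C(7,0)·0.40^0·0.60^7 + C(7,1)·0.40^1·0.60^6.
= 0.027994 + 0.130637 = 0.1586.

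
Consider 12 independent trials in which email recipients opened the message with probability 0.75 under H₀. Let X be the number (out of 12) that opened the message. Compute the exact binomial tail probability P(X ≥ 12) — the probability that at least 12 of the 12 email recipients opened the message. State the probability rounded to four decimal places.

X ~ Binomial(n=12, p=0.75).
P(X ≥ 12) = C(12,12)·0.75^12·0.25^0.
= 0.031676 = 0.0317.

P = 0.0317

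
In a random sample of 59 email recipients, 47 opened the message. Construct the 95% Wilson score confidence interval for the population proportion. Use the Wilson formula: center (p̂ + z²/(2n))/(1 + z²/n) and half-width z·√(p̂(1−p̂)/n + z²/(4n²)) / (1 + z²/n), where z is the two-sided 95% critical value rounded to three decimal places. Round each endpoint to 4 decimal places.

p̂ = 47/59 = 0.79661; z = 1.960, so z² = 3.841600.
1 + z²/n = 1.065112.
Center = (0.79661 + 0.032556)/1.065112 = 0.77848.
Radicand: p̂(1−p̂)/n + z²/(4n²) = 0.002746142 + 0.000275898 = 0.003022040.
Half-width = 1.960·√0.003022040/1.065112 = 0.10116.
So the interval runs from 0.6773 to 0.8796.

(0.6773, 0.8796)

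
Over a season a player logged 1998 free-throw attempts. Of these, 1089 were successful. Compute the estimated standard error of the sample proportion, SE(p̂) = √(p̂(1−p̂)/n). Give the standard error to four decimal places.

With x = 1089 successes in n = 1998, p̂ = 0.54505.
p̂(1−p̂) = 0.247970.
SE = √(0.247970/1998) = 0.0111.

SE = 0.0111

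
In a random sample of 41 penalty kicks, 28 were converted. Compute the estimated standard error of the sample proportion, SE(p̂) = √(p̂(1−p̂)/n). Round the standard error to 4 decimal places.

SE = 0.0727

Sample proportion p̂ = 28/41 = 0.68293.
p̂(1−p̂) = 0.216537.
Dividing by n and taking the root: √0.005281390 = 0.0727.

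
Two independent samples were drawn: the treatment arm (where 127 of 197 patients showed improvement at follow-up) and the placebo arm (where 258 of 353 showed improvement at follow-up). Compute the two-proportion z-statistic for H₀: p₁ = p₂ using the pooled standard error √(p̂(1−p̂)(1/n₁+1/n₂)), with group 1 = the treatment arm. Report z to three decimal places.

z = -2.115

p̂₁ = 127/197 = 0.64467, p̂₂ = 258/353 = 0.73088.
Pooled p̂ = (127+258)/(197+353) = 385/550 = 0.70000.
SE = √[p̂(1−p̂)(1/n₁+1/n₂)] = √[0.70000·0.30000·(1/197+1/353)] ≈ 0.040754.
z = (p̂₁ − p̂₂)/SE = (0.64467 − 0.73088)/0.040754 = -0.08621/0.040754 = -2.115.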